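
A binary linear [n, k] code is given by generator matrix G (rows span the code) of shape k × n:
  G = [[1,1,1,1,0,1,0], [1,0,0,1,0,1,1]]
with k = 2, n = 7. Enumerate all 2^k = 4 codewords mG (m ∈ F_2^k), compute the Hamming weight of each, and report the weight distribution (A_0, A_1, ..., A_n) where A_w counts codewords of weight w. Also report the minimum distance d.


Weight distribution: A_0 = 1, A_3 = 1, A_4 = 1, A_5 = 1. Minimum distance d = 3.

Enumerate all 2^2 = 4 messages m ∈ F_2^2.
For each, compute codeword c = mG in F_2^7, then tally its weight.
  m = 00 → c = 0000000, weight = 0.
  m = 10 → c = 1111010, weight = 5.
  m = 01 → c = 1001011, weight = 4.
  m = 11 → c = 0110001, weight = 3.
Tally weights:
  weight 0: 1 codewords.
  weight 3: 1 codewords.
  weight 4: 1 codewords.
  weight 5: 1 codewords.
Minimum distance d = smallest w > 0 with A_w > 0 = 3.
Sanity: Σ A_w = 4 = 2^2 = 4 ✓.


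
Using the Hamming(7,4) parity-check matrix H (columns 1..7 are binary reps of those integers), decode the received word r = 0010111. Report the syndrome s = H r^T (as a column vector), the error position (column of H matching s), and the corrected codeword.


s = (1, 1, 1)^T, error position = 7, corrected codeword c = 0010110

Compute s = H r^T mod 2 one row at a time:
  s_1 = 0 + 1 + 1 + 1 = 3 ≡ 1 (mod 2).
  s_2 = 0 + 1 + 1 + 1 = 3 ≡ 1 (mod 2).
  s_3 = 0 + 1 + 1 + 1 = 3 ≡ 1 (mod 2).
s = (1, 1, 1)^T — this equals column 7 of H (binary 111), so error is at position 7.
Correct: flip bit 7 of r = 0010111 to get c = 0010110.


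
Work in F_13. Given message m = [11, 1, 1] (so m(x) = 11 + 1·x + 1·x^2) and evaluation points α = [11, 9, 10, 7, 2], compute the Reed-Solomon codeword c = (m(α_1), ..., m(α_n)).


c = [0, 10, 4, 2, 4]

Message polynomial: m(x) = 11 + 1·x + 1·x^2 (mod 13).
For each evaluation point α_i, compute m(α_i) mod 13:
  α_1 = 11: Horner steps 1 → 12 → 0, so m(11) = 0.
  α_2 = 9: Horner steps 1 → 10 → 10, so m(9) = 10.
  α_3 = 10: Horner steps 1 → 11 → 4, so m(10) = 4.
  α_4 = 7: Horner steps 1 → 8 → 2, so m(7) = 2.
  α_5 = 2: Horner steps 1 → 3 → 4, so m(2) = 4.
Codeword c = [0, 10, 4, 2, 4] ∈ F_13^5.


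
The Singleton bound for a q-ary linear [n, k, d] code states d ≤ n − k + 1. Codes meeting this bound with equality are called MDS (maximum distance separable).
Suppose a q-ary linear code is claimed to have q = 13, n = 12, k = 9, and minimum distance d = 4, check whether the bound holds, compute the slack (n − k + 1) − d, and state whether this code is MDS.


Singleton RHS = n − k + 1 = 4, slack = 0, bound satisfied, MDS.

Singleton bound: d ≤ n − k + 1.
Here n = 12, k = 9, so n − k + 1 = 4.
Given d = 4, check d ≤ 4: YES.
Slack = (n − k + 1) − d = 0.
The code is MDS (slack = 0).
Description: the claimed parameters are [12, 9, 4]_13; such a code would be MDS (meets Singleton bound).


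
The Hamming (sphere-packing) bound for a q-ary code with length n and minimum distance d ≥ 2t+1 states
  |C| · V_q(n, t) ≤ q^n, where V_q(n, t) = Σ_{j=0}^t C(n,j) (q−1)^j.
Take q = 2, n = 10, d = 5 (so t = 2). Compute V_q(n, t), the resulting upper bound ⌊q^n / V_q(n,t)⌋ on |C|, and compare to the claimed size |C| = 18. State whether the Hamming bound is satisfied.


V_q(n, t) = 56, q^n = 1024, Hamming bound = 18, |C| = 18 ≤ bound (satisfied).

Step 1: Compute V_q(n, t) = Σ_{j=0}^2 C(n, j) (q−1)^j.
  j = 0: C(10,0)·(1)^0 = 1·1 = 1.
  j = 1: C(10,1)·(1)^1 = 10·1 = 10.
  j = 2: C(10,2)·(1)^2 = 45·1 = 45.
  V_q(n, t) = 1 + 10 + 45 = 56.
Step 2: q^n = 2^10 = 1024.
Step 3: Hamming bound ⌊q^n / V_q(n,t)⌋ = ⌊1024/56⌋ = 18.
Step 4: Compare |C| = 18 to 18: satisfied.
The claimed |C| lies at the Hamming bound (tight).


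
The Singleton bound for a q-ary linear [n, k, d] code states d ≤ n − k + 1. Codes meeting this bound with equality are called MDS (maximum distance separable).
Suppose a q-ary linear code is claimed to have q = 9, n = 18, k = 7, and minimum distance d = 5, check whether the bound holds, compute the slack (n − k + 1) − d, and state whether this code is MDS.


Singleton RHS = n − k + 1 = 12, slack = 7, bound satisfied, not MDS.

Singleton bound: d ≤ n − k + 1.
Here n = 18, k = 7, so n − k + 1 = 12.
Given d = 5, check d ≤ 12: YES.
Slack = (n − k + 1) − d = 7.
The code is NOT MDS (slack = 7 > 0).
Description: the claimed parameters are [18, 7, 5]_9; such a code would be non-MDS.


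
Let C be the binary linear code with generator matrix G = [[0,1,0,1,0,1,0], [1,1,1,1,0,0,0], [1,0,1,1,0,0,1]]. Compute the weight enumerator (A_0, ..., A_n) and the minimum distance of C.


Weight distribution: A_0 = 1, A_2 = 1, A_3 = 3, A_4 = 2, A_5 = 1. Minimum distance d = 2.

Enumerate all 2^3 = 8 messages m ∈ F_2^3.
For each, compute codeword c = mG in F_2^7, then tally its weight.
  m = 000 → c = 0000000, weight = 0.
  m = 100 → c = 0101010, weight = 3.
  m = 010 → c = 1111000, weight = 4.
  m = 110 → c = 1010010, weight = 3.
  m = 001 → c = 1011001, weight = 4.
  m = 101 → c = 1110011, weight = 5.
  m = 011 → c = 0100001, weight = 2.
  m = 111 → c = 0001011, weight = 3.
Tally weights:
  weight 0: 1 codewords.
  weight 2: 1 codewords.
  weight 3: 3 codewords.
  weight 4: 2 codewords.
  weight 5: 1 codewords.
Minimum distance d = smallest w > 0 with A_w > 0 = 2.
Sanity: Σ A_w = 8 = 2^3 = 8 ✓.


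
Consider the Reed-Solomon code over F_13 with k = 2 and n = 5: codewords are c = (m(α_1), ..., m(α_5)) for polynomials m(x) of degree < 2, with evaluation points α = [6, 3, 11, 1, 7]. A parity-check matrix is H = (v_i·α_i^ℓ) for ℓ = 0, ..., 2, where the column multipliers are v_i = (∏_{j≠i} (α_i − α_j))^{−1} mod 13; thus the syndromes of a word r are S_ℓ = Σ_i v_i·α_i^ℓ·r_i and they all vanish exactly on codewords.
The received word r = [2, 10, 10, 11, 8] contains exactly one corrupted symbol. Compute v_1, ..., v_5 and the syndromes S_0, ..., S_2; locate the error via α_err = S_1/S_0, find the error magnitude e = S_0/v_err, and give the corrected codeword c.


S = (4, 5, 3), error at position 3, error magnitude e = 4, c = [2, 10, 6, 11, 8].

Step 1: column multipliers v_i = (∏_{j≠i}(α_i − α_j))^{−1} mod 13.
  i = 1 (α = 6): (6−3)(6−11)(6−1)(6−7) = 3·(−5)·5·(−1) = 75 ≡ 10, so v_1 = 10^{−1} = 4 (mod 13).
  i = 2 (α = 3): (3−6)(3−11)(3−1)(3−7) = (−3)·(−8)·2·(−4) = −192 ≡ 3, so v_2 = 3^{−1} = 9 (mod 13).
  i = 3 (α = 11): (11−6)(11−3)(11−1)(11−7) = 5·8·10·4 = 1600 ≡ 1, so v_3 = 1^{−1} = 1 (mod 13).
  i = 4 (α = 1): (1−6)(1−3)(1−11)(1−7) = (−5)·(−2)·(−10)·(−6) = 600 ≡ 2, so v_4 = 2^{−1} = 7 (mod 13).
  i = 5 (α = 7): (7−6)(7−3)(7−11)(7−1) = 1·4·(−4)·6 = −96 ≡ 8, so v_5 = 8^{−1} = 5 (mod 13).
  v = [4, 9, 1, 7, 5].
Step 2: syndromes of r = [2, 10, 10, 11, 8] (all sums mod 13).
  S_0 = Σ v_i r_i = 4·2 + 9·10 + 1·10 + 7·11 + 5·8 = 225 ≡ 4.
  S_1 = Σ v_i α_i r_i = 4·6·2 + 9·3·10 + 1·11·10 + 7·1·11 + 5·7·8 = 785 ≡ 5.
  α_i^2 mod 13 = [10, 9, 4, 1, 10].
  S_2 = Σ v_i α_i^2 r_i = 4·10·2 + 9·9·10 + 1·4·10 + 7·1·11 + 5·10·8 = 1407 ≡ 3.
  S = (4, 5, 3) ≠ 0, so r is not a codeword (an error is present).
Step 3: locate the error. For a single error e at position i, S_ℓ = v_i·e·α_i^ℓ, so α_err = S_1/S_0.
  S_0^{−1} = 4^{−1} = 10 (mod 13), so α_err = 5·10 = 50 ≡ 11 = α_3. Error position i = 3.
  Consistency check: S_2/S_1 = 3·8 = 24 ≡ 11 = α_err ✓ (single-error assumption holds).
Step 4: error magnitude e = S_0/v_3 = S_0·∏_{j≠3}(α_3 − α_j) = 4·1 = 4 ≡ 4 (mod 13).
Step 5: correct position 3: c_3 = r_3 − e = 10 − 4 ≡ 6 (mod 13). Hence c = [2, 10, 6, 11, 8].
  Check: interpolating c through the α_i gives m(x) = 5 + 6·x (degree < 2) with m(α_i) = c_i for every i, so c is indeed a codeword.


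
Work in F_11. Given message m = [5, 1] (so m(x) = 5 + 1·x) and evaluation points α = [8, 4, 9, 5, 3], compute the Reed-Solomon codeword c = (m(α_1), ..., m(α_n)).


c = [2, 9, 3, 10, 8]

Message polynomial: m(x) = 5 + 1·x (mod 11).
For each evaluation point α_i, compute m(α_i) mod 11:
  α_1 = 8: Horner steps 1 → 2, so m(8) = 2.
  α_2 = 4: Horner steps 1 → 9, so m(4) = 9.
  α_3 = 9: Horner steps 1 → 3, so m(9) = 3.
  α_4 = 5: Horner steps 1 → 10, so m(5) = 10.
  α_5 = 3: Horner steps 1 → 8, so m(3) = 8.
Codeword c = [2, 9, 3, 10, 8] ∈ F_11^5.


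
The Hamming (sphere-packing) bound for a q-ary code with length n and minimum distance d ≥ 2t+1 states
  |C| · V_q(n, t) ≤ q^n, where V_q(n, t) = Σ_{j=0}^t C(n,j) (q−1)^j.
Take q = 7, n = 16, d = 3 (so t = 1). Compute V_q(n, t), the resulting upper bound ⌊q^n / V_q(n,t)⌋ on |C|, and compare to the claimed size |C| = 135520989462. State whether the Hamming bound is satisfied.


V_q(n, t) = 97, q^n = 33232930569601, Hamming bound = 342607531645, |C| = 135520989462 ≤ bound (satisfied).

Step 1: Compute V_q(n, t) = Σ_{j=0}^1 C(n, j) (q−1)^j.
  j = 0: C(16,0)·(6)^0 = 1·1 = 1.
  j = 1: C(16,1)·(6)^1 = 16·6 = 96.
  V_q(n, t) = 1 + 96 = 97.
Step 2: q^n = 7^16 = 33232930569601.
Step 3: Hamming bound ⌊q^n / V_q(n,t)⌋ = ⌊33232930569601/97⌋ = 342607531645.
Step 4: Compare |C| = 135520989462 to 342607531645: satisfied.
The claimed |C| lies below the Hamming bound.


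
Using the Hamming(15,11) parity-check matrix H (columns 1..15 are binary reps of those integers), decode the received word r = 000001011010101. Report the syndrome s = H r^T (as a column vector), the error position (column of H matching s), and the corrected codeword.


s = (1, 1, 1, 0)^T, error position = 14, corrected codeword c = 000001011010111

Compute s = H r^T mod 2 one row at a time:
  s_1 = 1 + 1 + 0 + 1 + 0 + 1 + 0 + 1 = 5 ≡ 1 (mod 2).
  s_2 = 0 + 0 + 1 + 0 + 0 + 1 + 0 + 1 = 3 ≡ 1 (mod 2).
  s_3 = 0 + 0 + 1 + 0 + 0 + 1 + 0 + 1 = 3 ≡ 1 (mod 2).
  s_4 = 0 + 0 + 0 + 0 + 1 + 1 + 1 + 1 = 4 ≡ 0 (mod 2).
s = (1, 1, 1, 0)^T — this equals column 14 of H (binary 1110), so error is at position 14.
Correct: flip bit 14 of r = 000001011010101 to get c = 000001011010111.


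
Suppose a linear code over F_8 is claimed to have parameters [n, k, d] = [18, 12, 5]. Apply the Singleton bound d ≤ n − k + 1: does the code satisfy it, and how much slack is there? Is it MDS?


Singleton RHS = n − k + 1 = 7, slack = 2, bound satisfied, not MDS.

Singleton bound: d ≤ n − k + 1.
Here n = 18, k = 12, so n − k + 1 = 7.
Given d = 5, check d ≤ 7: YES.
Slack = (n − k + 1) − d = 2.
The code is NOT MDS (slack = 2 > 0).
Description: the claimed parameters are [18, 12, 5]_8; such a code would be non-MDS.


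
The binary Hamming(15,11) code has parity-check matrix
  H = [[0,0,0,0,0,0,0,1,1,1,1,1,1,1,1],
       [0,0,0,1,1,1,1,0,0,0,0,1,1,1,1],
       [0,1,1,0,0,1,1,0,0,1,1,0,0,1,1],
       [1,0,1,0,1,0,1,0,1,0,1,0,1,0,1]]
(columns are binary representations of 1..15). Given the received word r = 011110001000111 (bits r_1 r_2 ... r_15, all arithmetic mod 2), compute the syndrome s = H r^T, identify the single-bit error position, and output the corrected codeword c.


s = (0, 1, 0, 1)^T, error position = 5, corrected codeword c = 011100001000111

Compute s = H r^T mod 2 one row at a time:
  s_1 = 0 + 1 + 0 + 0 + 0 + 1 + 1 + 1 = 4 ≡ 0 (mod 2).
  s_2 = 1 + 1 + 0 + 0 + 0 + 1 + 1 + 1 = 5 ≡ 1 (mod 2).
  s_3 = 1 + 1 + 0 + 0 + 0 + 0 + 1 + 1 = 4 ≡ 0 (mod 2).
  s_4 = 0 + 1 + 1 + 0 + 1 + 0 + 1 + 1 = 5 ≡ 1 (mod 2).
s = (0, 1, 0, 1)^T — this equals column 5 of H (binary 0101), so error is at position 5.
Correct: flip bit 5 of r = 011110001000111 to get c = 011100001000111.


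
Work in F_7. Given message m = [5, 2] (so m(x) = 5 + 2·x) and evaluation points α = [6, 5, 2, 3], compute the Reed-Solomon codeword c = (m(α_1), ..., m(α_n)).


c = [3, 1, 2, 4]

Message polynomial: m(x) = 5 + 2·x (mod 7).
For each evaluation point α_i, compute m(α_i) mod 7:
  α_1 = 6: Horner steps 2 → 3, so m(6) = 3.
  α_2 = 5: Horner steps 2 → 1, so m(5) = 1.
  α_3 = 2: Horner steps 2 → 2, so m(2) = 2.
  α_4 = 3: Horner steps 2 → 4, so m(3) = 4.
Codeword c = [3, 1, 2, 4] ∈ F_7^4.


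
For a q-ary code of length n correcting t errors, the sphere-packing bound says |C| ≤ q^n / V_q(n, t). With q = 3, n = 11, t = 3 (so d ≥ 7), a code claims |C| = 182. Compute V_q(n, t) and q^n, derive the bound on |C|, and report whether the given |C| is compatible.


V_q(n, t) = 1563, q^n = 177147, Hamming bound = 113, |C| = 182 > bound (violated).

Step 1: Compute V_q(n, t) = Σ_{j=0}^3 C(n, j) (q−1)^j.
  j = 0: C(11,0)·(2)^0 = 1·1 = 1.
  j = 1: C(11,1)·(2)^1 = 11·2 = 22.
  j = 2: C(11,2)·(2)^2 = 55·4 = 220.
  j = 3: C(11,3)·(2)^3 = 165·8 = 1320.
  V_q(n, t) = 1 + 22 + 220 + 1320 = 1563.
Step 2: q^n = 3^11 = 177147.
Step 3: Hamming bound ⌊q^n / V_q(n,t)⌋ = ⌊177147/1563⌋ = 113.
Step 4: Compare |C| = 182 to 113: violated.
The claimed |C| lies above the Hamming bound, so no 3-ary code of length 11 with d ≥ 7 can have 182 codewords.


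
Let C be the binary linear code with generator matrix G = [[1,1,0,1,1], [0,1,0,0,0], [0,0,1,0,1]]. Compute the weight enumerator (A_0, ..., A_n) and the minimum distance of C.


Weight distribution: A_0 = 1, A_1 = 1, A_2 = 1, A_3 = 3, A_4 = 2. Minimum distance d = 1.

Enumerate all 2^3 = 8 messages m ∈ F_2^3.
For each, compute codeword c = mG in F_2^5, then tally its weight.
  m = 000 → c = 00000, weight = 0.
  m = 100 → c = 11011, weight = 4.
  m = 010 → c = 01000, weight = 1.
  m = 110 → c = 10011, weight = 3.
  m = 001 → c = 00101, weight = 2.
  m = 101 → c = 11110, weight = 4.
  m = 011 → c = 01101, weight = 3.
  m = 111 → c = 10110, weight = 3.
Tally weights:
  weight 0: 1 codewords.
  weight 1: 1 codewords.
  weight 2: 1 codewords.
  weight 3: 3 codewords.
  weight 4: 2 codewords.
Minimum distance d = smallest w > 0 with A_w > 0 = 1.
Sanity: Σ A_w = 8 = 2^3 = 8 ✓.


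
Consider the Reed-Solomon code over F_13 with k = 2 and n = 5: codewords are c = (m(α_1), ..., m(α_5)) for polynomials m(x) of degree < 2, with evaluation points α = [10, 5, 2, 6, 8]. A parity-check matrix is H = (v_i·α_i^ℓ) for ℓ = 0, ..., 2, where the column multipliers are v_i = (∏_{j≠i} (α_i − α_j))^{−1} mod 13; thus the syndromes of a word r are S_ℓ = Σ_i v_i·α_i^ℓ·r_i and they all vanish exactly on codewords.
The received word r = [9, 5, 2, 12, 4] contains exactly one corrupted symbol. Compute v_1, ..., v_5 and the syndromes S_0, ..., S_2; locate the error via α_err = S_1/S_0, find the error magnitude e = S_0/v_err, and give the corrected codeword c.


S = (4, 7, 9), error at position 2, error magnitude e = 2, c = [9, 3, 2, 12, 4].

Step 1: column multipliers v_i = (∏_{j≠i}(α_i − α_j))^{−1} mod 13.
  i = 1 (α = 10): (10−5)(10−2)(10−6)(10−8) = 5·8·4·2 = 320 ≡ 8, so v_1 = 8^{−1} = 5 (mod 13).
  i = 2 (α = 5): (5−10)(5−2)(5−6)(5−8) = (−5)·3·(−1)·(−3) = −45 ≡ 7, so v_2 = 7^{−1} = 2 (mod 13).
  i = 3 (α = 2): (2−10)(2−5)(2−6)(2−8) = (−8)·(−3)·(−4)·(−6) = 576 ≡ 4, so v_3 = 4^{−1} = 10 (mod 13).
  i = 4 (α = 6): (6−10)(6−5)(6−2)(6−8) = (−4)·1·4·(−2) = 32 ≡ 6, so v_4 = 6^{−1} = 11 (mod 13).
  i = 5 (α = 8): (8−10)(8−5)(8−2)(8−6) = (−2)·3·6·2 = −72 ≡ 6, so v_5 = 6^{−1} = 11 (mod 13).
  v = [5, 2, 10, 11, 11].
Step 2: syndromes of r = [9, 5, 2, 12, 4] (all sums mod 13).
  S_0 = Σ v_i r_i = 5·9 + 2·5 + 10·2 + 11·12 + 11·4 = 251 ≡ 4.
  S_1 = Σ v_i α_i r_i = 5·10·9 + 2·5·5 + 10·2·2 + 11·6·12 + 11·8·4 = 1684 ≡ 7.
  α_i^2 mod 13 = [9, 12, 4, 10, 12].
  S_2 = Σ v_i α_i^2 r_i = 5·9·9 + 2·12·5 + 10·4·2 + 11·10·12 + 11·12·4 = 2453 ≡ 9.
  S = (4, 7, 9) ≠ 0, so r is not a codeword (an error is present).
Step 3: locate the error. For a single error e at position i, S_ℓ = v_i·e·α_i^ℓ, so α_err = S_1/S_0.
  S_0^{−1} = 4^{−1} = 10 (mod 13), so α_err = 7·10 = 70 ≡ 5 = α_2. Error position i = 2.
  Consistency check: S_2/S_1 = 9·2 = 18 ≡ 5 = α_err ✓ (single-error assumption holds).
Step 4: error magnitude e = S_0/v_2 = S_0·∏_{j≠2}(α_2 − α_j) = 4·7 = 28 ≡ 2 (mod 13).
Step 5: correct position 2: c_2 = r_2 − e = 5 − 2 ≡ 3 (mod 13). Hence c = [9, 3, 2, 12, 4].
  Check: interpolating c through the α_i gives m(x) = 10 + 9·x (degree < 2) with m(α_i) = c_i for every i, so c is indeed a codeword.


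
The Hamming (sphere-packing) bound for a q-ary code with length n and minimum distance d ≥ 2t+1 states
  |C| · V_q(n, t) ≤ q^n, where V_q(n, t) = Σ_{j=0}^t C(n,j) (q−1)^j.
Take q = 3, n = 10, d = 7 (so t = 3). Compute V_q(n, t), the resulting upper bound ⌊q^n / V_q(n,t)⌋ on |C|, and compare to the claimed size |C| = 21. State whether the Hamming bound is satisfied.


V_q(n, t) = 1161, q^n = 59049, Hamming bound = 50, |C| = 21 ≤ bound (satisfied).

Step 1: Compute V_q(n, t) = Σ_{j=0}^3 C(n, j) (q−1)^j.
  j = 0: C(10,0)·(2)^0 = 1·1 = 1.
  j = 1: C(10,1)·(2)^1 = 10·2 = 20.
  j = 2: C(10,2)·(2)^2 = 45·4 = 180.
  j = 3: C(10,3)·(2)^3 = 120·8 = 960.
  V_q(n, t) = 1 + 20 + 180 + 960 = 1161.
Step 2: q^n = 3^10 = 59049.
Step 3: Hamming bound ⌊q^n / V_q(n,t)⌋ = ⌊59049/1161⌋ = 50.
Step 4: Compare |C| = 21 to 50: satisfied.
The claimed |C| lies below the Hamming bound.


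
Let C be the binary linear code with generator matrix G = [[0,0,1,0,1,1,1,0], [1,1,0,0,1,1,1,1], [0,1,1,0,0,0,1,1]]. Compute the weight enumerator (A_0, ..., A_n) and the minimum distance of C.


Weight distribution: A_0 = 1, A_2 = 1, A_4 = 5, A_6 = 1. Minimum distance d = 2.

Enumerate all 2^3 = 8 messages m ∈ F_2^3.
For each, compute codeword c = mG in F_2^8, then tally its weight.
  m = 000 → c = 00000000, weight = 0.
  m = 100 → c = 00101110, weight = 4.
  m = 010 → c = 11001111, weight = 6.
  m = 110 → c = 11100001, weight = 4.
  m = 001 → c = 01100011, weight = 4.
  m = 101 → c = 01001101, weight = 4.
  m = 011 → c = 10101100, weight = 4.
  m = 111 → c = 10000010, weight = 2.
Tally weights:
  weight 0: 1 codewords.
  weight 2: 1 codewords.
  weight 4: 5 codewords.
  weight 6: 1 codewords.
Minimum distance d = smallest w > 0 with A_w > 0 = 2.
Sanity: Σ A_w = 8 = 2^3 = 8 ✓.


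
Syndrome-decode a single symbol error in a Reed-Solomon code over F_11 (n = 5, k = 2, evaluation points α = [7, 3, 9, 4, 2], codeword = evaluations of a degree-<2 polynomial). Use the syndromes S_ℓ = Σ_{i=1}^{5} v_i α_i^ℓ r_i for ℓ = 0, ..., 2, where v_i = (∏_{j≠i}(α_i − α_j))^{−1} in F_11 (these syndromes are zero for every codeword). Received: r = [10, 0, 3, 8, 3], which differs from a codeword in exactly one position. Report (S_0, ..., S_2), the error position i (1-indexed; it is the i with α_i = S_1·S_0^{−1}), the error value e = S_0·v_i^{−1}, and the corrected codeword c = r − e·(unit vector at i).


S = (5, 1, 9), error at position 3, error magnitude e = 10, c = [10, 0, 4, 8, 3].

Step 1: column multipliers v_i = (∏_{j≠i}(α_i − α_j))^{−1} mod 11.
  i = 1 (α = 7): (7−3)(7−9)(7−4)(7−2) = 4·(−2)·3·5 = −120 ≡ 1, so v_1 = 1^{−1} = 1 (mod 11).
  i = 2 (α = 3): (3−7)(3−9)(3−4)(3−2) = (−4)·(−6)·(−1)·1 = −24 ≡ 9, so v_2 = 9^{−1} = 5 (mod 11).
  i = 3 (α = 9): (9−7)(9−3)(9−4)(9−2) = 2·6·5·7 = 420 ≡ 2, so v_3 = 2^{−1} = 6 (mod 11).
  i = 4 (α = 4): (4−7)(4−3)(4−9)(4−2) = (−3)·1·(−5)·2 = 30 ≡ 8, so v_4 = 8^{−1} = 7 (mod 11).
  i = 5 (α = 2): (2−7)(2−3)(2−9)(2−4) = (−5)·(−1)·(−7)·(−2) = 70 ≡ 4, so v_5 = 4^{−1} = 3 (mod 11).
  v = [1, 5, 6, 7, 3].
Step 2: syndromes of r = [10, 0, 3, 8, 3] (all sums mod 11).
  S_0 = Σ v_i r_i = 1·10 + 5·0 + 6·3 + 7·8 + 3·3 = 93 ≡ 5.
  S_1 = Σ v_i α_i r_i = 1·7·10 + 5·3·0 + 6·9·3 + 7·4·8 + 3·2·3 = 474 ≡ 1.
  α_i^2 mod 11 = [5, 9, 4, 5, 4].
  S_2 = Σ v_i α_i^2 r_i = 1·5·10 + 5·9·0 + 6·4·3 + 7·5·8 + 3·4·3 = 438 ≡ 9.
  S = (5, 1, 9) ≠ 0, so r is not a codeword (an error is present).
Step 3: locate the error. For a single error e at position i, S_ℓ = v_i·e·α_i^ℓ, so α_err = S_1/S_0.
  S_0^{−1} = 5^{−1} = 9 (mod 11), so α_err = 1·9 = 9 ≡ 9 = α_3. Error position i = 3.
  Consistency check: S_2/S_1 = 9·1 = 9 ≡ 9 = α_err ✓ (single-error assumption holds).
Step 4: error magnitude e = S_0/v_3 = S_0·∏_{j≠3}(α_3 − α_j) = 5·2 = 10 ≡ 10 (mod 11).
Step 5: correct position 3: c_3 = r_3 − e = 3 − 10 ≡ 4 (mod 11). Hence c = [10, 0, 4, 8, 3].
  Check: interpolating c through the α_i gives m(x) = 9 + 8·x (degree < 2) with m(α_i) = c_i for every i, so c is indeed a codeword.


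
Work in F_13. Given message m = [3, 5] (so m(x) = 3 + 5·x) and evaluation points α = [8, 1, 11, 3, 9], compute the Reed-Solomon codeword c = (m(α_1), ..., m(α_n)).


c = [4, 8, 6, 5, 9]

Message polynomial: m(x) = 3 + 5·x (mod 13).
For each evaluation point α_i, compute m(α_i) mod 13:
  α_1 = 8: Horner steps 5 → 4, so m(8) = 4.
  α_2 = 1: Horner steps 5 → 8, so m(1) = 8.
  α_3 = 11: Horner steps 5 → 6, so m(11) = 6.
  α_4 = 3: Horner steps 5 → 5, so m(3) = 5.
  α_5 = 9: Horner steps 5 → 9, so m(9) = 9.
Codeword c = [4, 8, 6, 5, 9] ∈ F_13^5.


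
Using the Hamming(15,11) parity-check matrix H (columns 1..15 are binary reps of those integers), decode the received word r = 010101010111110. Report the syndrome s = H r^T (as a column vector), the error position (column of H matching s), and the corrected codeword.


s = (0, 1, 1, 0)^T, error position = 6, corrected codeword c = 010100010111110

Compute s = H r^T mod 2 one row at a time:
  s_1 = 1 + 0 + 1 + 1 + 1 + 1 + 1 + 0 = 6 ≡ 0 (mod 2).
  s_2 = 1 + 0 + 1 + 0 + 1 + 1 + 1 + 0 = 5 ≡ 1 (mod 2).
  s_3 = 1 + 0 + 1 + 0 + 1 + 1 + 1 + 0 = 5 ≡ 1 (mod 2).
  s_4 = 0 + 0 + 0 + 0 + 0 + 1 + 1 + 0 = 2 ≡ 0 (mod 2).
s = (0, 1, 1, 0)^T — this equals column 6 of H (binary 0110), so error is at position 6.
Correct: flip bit 6 of r = 010101010111110 to get c = 010100010111110.


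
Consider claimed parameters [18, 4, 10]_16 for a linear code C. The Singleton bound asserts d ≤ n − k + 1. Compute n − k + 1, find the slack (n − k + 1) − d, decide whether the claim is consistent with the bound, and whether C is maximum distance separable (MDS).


Singleton RHS = n − k + 1 = 15, slack = 5, bound satisfied, not MDS.

Singleton bound: d ≤ n − k + 1.
Here n = 18, k = 4, so n − k + 1 = 15.
Given d = 10, check d ≤ 15: YES.
Slack = (n − k + 1) − d = 5.
The code is NOT MDS (slack = 5 > 0).
Description: the claimed parameters are [18, 4, 10]_16; such a code would be non-MDS.


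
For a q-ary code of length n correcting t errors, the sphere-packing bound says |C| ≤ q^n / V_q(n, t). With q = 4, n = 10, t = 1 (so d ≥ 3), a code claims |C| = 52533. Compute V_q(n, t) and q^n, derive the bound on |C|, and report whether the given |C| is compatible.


V_q(n, t) = 31, q^n = 1048576, Hamming bound = 33825, |C| = 52533 > bound (violated).

Step 1: Compute V_q(n, t) = Σ_{j=0}^1 C(n, j) (q−1)^j.
  j = 0: C(10,0)·(3)^0 = 1·1 = 1.
  j = 1: C(10,1)·(3)^1 = 10·3 = 30.
  V_q(n, t) = 1 + 30 = 31.
Step 2: q^n = 4^10 = 1048576.
Step 3: Hamming bound ⌊q^n / V_q(n,t)⌋ = ⌊1048576/31⌋ = 33825.
Step 4: Compare |C| = 52533 to 33825: violated.
The claimed |C| lies above the Hamming bound, so no 4-ary code of length 10 with d ≥ 3 can have 52533 codewords.


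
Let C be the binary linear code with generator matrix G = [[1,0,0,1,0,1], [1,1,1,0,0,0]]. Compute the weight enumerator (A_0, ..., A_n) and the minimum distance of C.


Weight distribution: A_0 = 1, A_3 = 2, A_4 = 1. Minimum distance d = 3.

Enumerate all 2^2 = 4 messages m ∈ F_2^2.
For each, compute codeword c = mG in F_2^6, then tally its weight.
  m = 00 → c = 000000, weight = 0.
  m = 10 → c = 100101, weight = 3.
  m = 01 → c = 111000, weight = 3.
  m = 11 → c = 011101, weight = 4.
Tally weights:
  weight 0: 1 codewords.
  weight 3: 2 codewords.
  weight 4: 1 codewords.
Minimum distance d = smallest w > 0 with A_w > 0 = 3.
Sanity: Σ A_w = 4 = 2^2 = 4 ✓.


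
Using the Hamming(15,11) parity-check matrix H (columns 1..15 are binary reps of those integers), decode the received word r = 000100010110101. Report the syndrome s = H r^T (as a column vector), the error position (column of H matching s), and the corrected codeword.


s = (1, 1, 1, 1)^T, error position = 15, corrected codeword c = 000100010110100

Compute s = H r^T mod 2 one row at a time:
  s_1 = 1 + 0 + 1 + 1 + 0 + 1 + 0 + 1 = 5 ≡ 1 (mod 2).
  s_2 = 1 + 0 + 0 + 0 + 0 + 1 + 0 + 1 = 3 ≡ 1 (mod 2).
  s_3 = 0 + 0 + 0 + 0 + 1 + 1 + 0 + 1 = 3 ≡ 1 (mod 2).
  s_4 = 0 + 0 + 0 + 0 + 0 + 1 + 1 + 1 = 3 ≡ 1 (mod 2).
s = (1, 1, 1, 1)^T — this equals column 15 of H (binary 1111), so error is at position 15.
Correct: flip bit 15 of r = 000100010110101 to get c = 000100010110100.


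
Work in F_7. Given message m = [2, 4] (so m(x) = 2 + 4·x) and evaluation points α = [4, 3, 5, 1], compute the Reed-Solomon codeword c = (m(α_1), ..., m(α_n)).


c = [4, 0, 1, 6]

Message polynomial: m(x) = 2 + 4·x (mod 7).
For each evaluation point α_i, compute m(α_i) mod 7:
  α_1 = 4: Horner steps 4 → 4, so m(4) = 4.
  α_2 = 3: Horner steps 4 → 0, so m(3) = 0.
  α_3 = 5: Horner steps 4 → 1, so m(5) = 1.
  α_4 = 1: Horner steps 4 → 6, so m(1) = 6.
Codeword c = [4, 0, 1, 6] ∈ F_7^4.


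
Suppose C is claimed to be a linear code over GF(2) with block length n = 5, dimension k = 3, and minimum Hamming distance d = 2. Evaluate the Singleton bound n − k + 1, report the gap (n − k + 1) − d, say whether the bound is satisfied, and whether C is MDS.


Singleton RHS = n − k + 1 = 3, slack = 1, bound satisfied, not MDS.

Singleton bound: d ≤ n − k + 1.
Here n = 5, k = 3, so n − k + 1 = 3.
Given d = 2, check d ≤ 3: YES.
Slack = (n − k + 1) − d = 1.
The code is NOT MDS (slack = 1 > 0).
Description: the claimed parameters are [5, 3, 2]_2; such a code would be non-MDS.


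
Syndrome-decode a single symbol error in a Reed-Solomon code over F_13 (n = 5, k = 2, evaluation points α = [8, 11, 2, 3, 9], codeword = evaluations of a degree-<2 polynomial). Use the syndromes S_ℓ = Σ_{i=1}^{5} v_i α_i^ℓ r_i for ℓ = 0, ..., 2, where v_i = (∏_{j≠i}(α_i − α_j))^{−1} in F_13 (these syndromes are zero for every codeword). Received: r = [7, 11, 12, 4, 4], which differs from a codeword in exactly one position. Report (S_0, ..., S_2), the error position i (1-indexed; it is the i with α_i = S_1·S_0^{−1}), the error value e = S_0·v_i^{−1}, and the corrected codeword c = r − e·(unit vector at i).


S = (3, 9, 1), error at position 4, error magnitude e = 8, c = [7, 11, 12, 9, 4].

Step 1: column multipliers v_i = (∏_{j≠i}(α_i − α_j))^{−1} mod 13.
  i = 1 (α = 8): (8−11)(8−2)(8−3)(8−9) = (−3)·6·5·(−1) = 90 ≡ 12, so v_1 = 12^{−1} = 12 (mod 13).
  i = 2 (α = 11): (11−8)(11−2)(11−3)(11−9) = 3·9·8·2 = 432 ≡ 3, so v_2 = 3^{−1} = 9 (mod 13).
  i = 3 (α = 2): (2−8)(2−11)(2−3)(2−9) = (−6)·(−9)·(−1)·(−7) = 378 ≡ 1, so v_3 = 1^{−1} = 1 (mod 13).
  i = 4 (α = 3): (3−8)(3−11)(3−2)(3−9) = (−5)·(−8)·1·(−6) = −240 ≡ 7, so v_4 = 7^{−1} = 2 (mod 13).
  i = 5 (α = 9): (9−8)(9−11)(9−2)(9−3) = 1·(−2)·7·6 = −84 ≡ 7, so v_5 = 7^{−1} = 2 (mod 13).
  v = [12, 9, 1, 2, 2].
Step 2: syndromes of r = [7, 11, 12, 4, 4] (all sums mod 13).
  S_0 = Σ v_i r_i = 12·7 + 9·11 + 1·12 + 2·4 + 2·4 = 211 ≡ 3.
  S_1 = Σ v_i α_i r_i = 12·8·7 + 9·11·11 + 1·2·12 + 2·3·4 + 2·9·4 = 1881 ≡ 9.
  α_i^2 mod 13 = [12, 4, 4, 9, 3].
  S_2 = Σ v_i α_i^2 r_i = 12·12·7 + 9·4·11 + 1·4·12 + 2·9·4 + 2·3·4 = 1548 ≡ 1.
  S = (3, 9, 1) ≠ 0, so r is not a codeword (an error is present).
Step 3: locate the error. For a single error e at position i, S_ℓ = v_i·e·α_i^ℓ, so α_err = S_1/S_0.
  S_0^{−1} = 3^{−1} = 9 (mod 13), so α_err = 9·9 = 81 ≡ 3 = α_4. Error position i = 4.
  Consistency check: S_2/S_1 = 1·3 = 3 ≡ 3 = α_err ✓ (single-error assumption holds).
Step 4: error magnitude e = S_0/v_4 = S_0·∏_{j≠4}(α_4 − α_j) = 3·7 = 21 ≡ 8 (mod 13).
Step 5: correct position 4: c_4 = r_4 − e = 4 − 8 ≡ 9 (mod 13). Hence c = [7, 11, 12, 9, 4].
  Check: interpolating c through the α_i gives m(x) = 5 + 10·x (degree < 2) with m(α_i) = c_i for every i, so c is indeed a codeword.


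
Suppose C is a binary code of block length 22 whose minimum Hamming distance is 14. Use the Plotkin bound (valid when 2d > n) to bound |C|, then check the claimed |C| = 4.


Plotkin bound M ≤ 4; given |C| = 4 ≤ bound (satisfied).

Check applicability: 2d = 28, n = 22.
2d − n = 6 > 0, so Plotkin applies.
Compute d/(2d−n) = 14/6 ≈ 2.3333.
⌊d/(2d−n)⌋ = 2.
Plotkin bound: M ≤ 2·2 = 4.
Given |C| = 4, check: satisfied.
This |C| is at the Plotkin bound.


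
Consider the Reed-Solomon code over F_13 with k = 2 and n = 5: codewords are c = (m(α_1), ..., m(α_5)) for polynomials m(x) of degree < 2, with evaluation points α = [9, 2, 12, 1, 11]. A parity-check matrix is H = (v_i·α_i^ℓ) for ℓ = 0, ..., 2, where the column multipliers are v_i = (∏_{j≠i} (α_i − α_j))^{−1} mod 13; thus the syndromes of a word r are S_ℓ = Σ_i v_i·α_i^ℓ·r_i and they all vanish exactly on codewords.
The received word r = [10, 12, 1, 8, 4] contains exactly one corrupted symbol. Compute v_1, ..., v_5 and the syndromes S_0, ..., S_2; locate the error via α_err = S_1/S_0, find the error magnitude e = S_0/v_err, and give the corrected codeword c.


S = (1, 2, 4), error at position 2, error magnitude e = 7, c = [10, 5, 1, 8, 4].

Step 1: column multipliers v_i = (∏_{j≠i}(α_i − α_j))^{−1} mod 13.
  i = 1 (α = 9): (9−2)(9−12)(9−1)(9−11) = 7·(−3)·8·(−2) = 336 ≡ 11, so v_1 = 11^{−1} = 6 (mod 13).
  i = 2 (α = 2): (2−9)(2−12)(2−1)(2−11) = (−7)·(−10)·1·(−9) = −630 ≡ 7, so v_2 = 7^{−1} = 2 (mod 13).
  i = 3 (α = 12): (12−9)(12−2)(12−1)(12−11) = 3·10·11·1 = 330 ≡ 5, so v_3 = 5^{−1} = 8 (mod 13).
  i = 4 (α = 1): (1−9)(1−2)(1−12)(1−11) = (−8)·(−1)·(−11)·(−10) = 880 ≡ 9, so v_4 = 9^{−1} = 3 (mod 13).
  i = 5 (α = 11): (11−9)(11−2)(11−12)(11−1) = 2·9·(−1)·10 = −180 ≡ 2, so v_5 = 2^{−1} = 7 (mod 13).
  v = [6, 2, 8, 3, 7].
Step 2: syndromes of r = [10, 12, 1, 8, 4] (all sums mod 13).
  S_0 = Σ v_i r_i = 6·10 + 2·12 + 8·1 + 3·8 + 7·4 = 144 ≡ 1.
  S_1 = Σ v_i α_i r_i = 6·9·10 + 2·2·12 + 8·12·1 + 3·1·8 + 7·11·4 = 1016 ≡ 2.
  α_i^2 mod 13 = [3, 4, 1, 1, 4].
  S_2 = Σ v_i α_i^2 r_i = 6·3·10 + 2·4·12 + 8·1·1 + 3·1·8 + 7·4·4 = 420 ≡ 4.
  S = (1, 2, 4) ≠ 0, so r is not a codeword (an error is present).
Step 3: locate the error. For a single error e at position i, S_ℓ = v_i·e·α_i^ℓ, so α_err = S_1/S_0.
  S_0^{−1} = 1^{−1} = 1 (mod 13), so α_err = 2·1 = 2 ≡ 2 = α_2. Error position i = 2.
  Consistency check: S_2/S_1 = 4·7 = 28 ≡ 2 = α_err ✓ (single-error assumption holds).
Step 4: error magnitude e = S_0/v_2 = S_0·∏_{j≠2}(α_2 − α_j) = 1·7 = 7 ≡ 7 (mod 13).
Step 5: correct position 2: c_2 = r_2 − e = 12 − 7 ≡ 5 (mod 13). Hence c = [10, 5, 1, 8, 4].
  Check: interpolating c through the α_i gives m(x) = 11 + 10·x (degree < 2) with m(α_i) = c_i for every i, so c is indeed a codeword.


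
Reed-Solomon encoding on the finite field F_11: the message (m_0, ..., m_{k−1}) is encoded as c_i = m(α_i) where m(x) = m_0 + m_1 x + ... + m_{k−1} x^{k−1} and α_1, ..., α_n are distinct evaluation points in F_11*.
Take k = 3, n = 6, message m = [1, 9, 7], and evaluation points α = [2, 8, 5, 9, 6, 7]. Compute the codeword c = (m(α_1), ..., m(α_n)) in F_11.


c = [3, 4, 1, 0, 10, 0]

Message polynomial: m(x) = 1 + 9·x + 7·x^2 (mod 11).
For each evaluation point α_i, compute m(α_i) mod 11:
  α_1 = 2: Horner steps 7 → 1 → 3, so m(2) = 3.
  α_2 = 8: Horner steps 7 → 10 → 4, so m(8) = 4.
  α_3 = 5: Horner steps 7 → 0 → 1, so m(5) = 1.
  α_4 = 9: Horner steps 7 → 6 → 0, so m(9) = 0.
  α_5 = 6: Horner steps 7 → 7 → 10, so m(6) = 10.
  α_6 = 7: Horner steps 7 → 3 → 0, so m(7) = 0.
Codeword c = [3, 4, 1, 0, 10, 0] ∈ F_11^6.


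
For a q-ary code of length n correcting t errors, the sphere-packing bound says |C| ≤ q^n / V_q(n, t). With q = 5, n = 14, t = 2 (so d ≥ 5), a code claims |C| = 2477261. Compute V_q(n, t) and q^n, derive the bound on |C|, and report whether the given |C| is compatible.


V_q(n, t) = 1513, q^n = 6103515625, Hamming bound = 4034048, |C| = 2477261 ≤ bound (satisfied).

Step 1: Compute V_q(n, t) = Σ_{j=0}^2 C(n, j) (q−1)^j.
  j = 0: C(14,0)·(4)^0 = 1·1 = 1.
  j = 1: C(14,1)·(4)^1 = 14·4 = 56.
  j = 2: C(14,2)·(4)^2 = 91·16 = 1456.
  V_q(n, t) = 1 + 56 + 1456 = 1513.
Step 2: q^n = 5^14 = 6103515625.
Step 3: Hamming bound ⌊q^n / V_q(n,t)⌋ = ⌊6103515625/1513⌋ = 4034048.
Step 4: Compare |C| = 2477261 to 4034048: satisfied.
The claimed |C| lies below the Hamming bound.


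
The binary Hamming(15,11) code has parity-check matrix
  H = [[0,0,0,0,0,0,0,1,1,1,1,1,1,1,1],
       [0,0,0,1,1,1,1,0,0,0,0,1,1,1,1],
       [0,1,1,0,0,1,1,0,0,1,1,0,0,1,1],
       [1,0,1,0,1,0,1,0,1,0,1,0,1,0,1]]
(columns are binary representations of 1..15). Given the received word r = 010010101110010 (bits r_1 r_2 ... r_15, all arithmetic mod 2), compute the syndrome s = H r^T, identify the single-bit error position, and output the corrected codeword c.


s = (0, 1, 1, 0)^T, error position = 6, corrected codeword c = 010011101110010

Compute s = H r^T mod 2 one row at a time:
  s_1 = 0 + 1 + 1 + 1 + 0 + 0 + 1 + 0 = 4 ≡ 0 (mod 2).
  s_2 = 0 + 1 + 0 + 1 + 0 + 0 + 1 + 0 = 3 ≡ 1 (mod 2).
  s_3 = 1 + 0 + 0 + 1 + 1 + 1 + 1 + 0 = 5 ≡ 1 (mod 2).
  s_4 = 0 + 0 + 1 + 1 + 1 + 1 + 0 + 0 = 4 ≡ 0 (mod 2).
s = (0, 1, 1, 0)^T — this equals column 6 of H (binary 0110), so error is at position 6.
Correct: flip bit 6 of r = 010010101110010 to get c = 010011101110010.


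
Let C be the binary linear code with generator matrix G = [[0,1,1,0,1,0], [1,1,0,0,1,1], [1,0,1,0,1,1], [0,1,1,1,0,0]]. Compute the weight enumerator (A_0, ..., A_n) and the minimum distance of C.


Weight distribution: A_0 = 1, A_1 = 2, A_2 = 2, A_3 = 4, A_4 = 5, A_5 = 2. Minimum distance d = 1.

Enumerate all 2^4 = 16 messages m ∈ F_2^4.
For each, compute codeword c = mG in F_2^6, then tally its weight.
  m = 0000 → c = 000000, weight = 0.
  m = 1000 → c = 011010, weight = 3.
  m = 0100 → c = 110011, weight = 4.
  m = 1100 → c = 101001, weight = 3.
  m = 0010 → c = 101011, weight = 4.
  m = 1010 → c = 110001, weight = 3.
  m = 0110 → c = 011000, weight = 2.
  m = 1110 → c = 000010, weight = 1.
  m = 0001 → c = 011100, weight = 3.
  m = 1001 → c = 000110, weight = 2.
  m = 0101 → c = 101111, weight = 5.
  m = 1101 → c = 110101, weight = 4.
  m = 0011 → c = 110111, weight = 5.
  m = 1011 → c = 101101, weight = 4.
  m = 0111 → c = 000100, weight = 1.
  m = 1111 → c = 011110, weight = 4.
Tally weights:
  weight 0: 1 codewords.
  weight 1: 2 codewords.
  weight 2: 2 codewords.
  weight 3: 4 codewords.
  weight 4: 5 codewords.
  weight 5: 2 codewords.
Minimum distance d = smallest w > 0 with A_w > 0 = 1.
Sanity: Σ A_w = 16 = 2^4 = 16 ✓.


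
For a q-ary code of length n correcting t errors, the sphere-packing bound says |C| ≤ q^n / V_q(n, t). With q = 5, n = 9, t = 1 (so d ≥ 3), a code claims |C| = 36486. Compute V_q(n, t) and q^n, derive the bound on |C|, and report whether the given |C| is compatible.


V_q(n, t) = 37, q^n = 1953125, Hamming bound = 52787, |C| = 36486 ≤ bound (satisfied).

Step 1: Compute V_q(n, t) = Σ_{j=0}^1 C(n, j) (q−1)^j.
  j = 0: C(9,0)·(4)^0 = 1·1 = 1.
  j = 1: C(9,1)·(4)^1 = 9·4 = 36.
  V_q(n, t) = 1 + 36 = 37.
Step 2: q^n = 5^9 = 1953125.
Step 3: Hamming bound ⌊q^n / V_q(n,t)⌋ = ⌊1953125/37⌋ = 52787.
Step 4: Compare |C| = 36486 to 52787: satisfied.
The claimed |C| lies below the Hamming bound.


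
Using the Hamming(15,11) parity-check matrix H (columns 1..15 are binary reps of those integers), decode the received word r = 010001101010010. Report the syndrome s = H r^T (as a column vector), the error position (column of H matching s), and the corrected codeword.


s = (1, 1, 1, 1)^T, error position = 15, corrected codeword c = 010001101010011

Compute s = H r^T mod 2 one row at a time:
  s_1 = 0 + 1 + 0 + 1 + 0 + 0 + 1 + 0 = 3 ≡ 1 (mod 2).
  s_2 = 0 + 0 + 1 + 1 + 0 + 0 + 1 + 0 = 3 ≡ 1 (mod 2).
  s_3 = 1 + 0 + 1 + 1 + 0 + 1 + 1 + 0 = 5 ≡ 1 (mod 2).
  s_4 = 0 + 0 + 0 + 1 + 1 + 1 + 0 + 0 = 3 ≡ 1 (mod 2).
s = (1, 1, 1, 1)^T — this equals column 15 of H (binary 1111), so error is at position 15.
Correct: flip bit 15 of r = 010001101010010 to get c = 010001101010011.


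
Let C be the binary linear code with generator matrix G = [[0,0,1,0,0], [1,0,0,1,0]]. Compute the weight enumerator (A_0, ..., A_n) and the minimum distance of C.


Weight distribution: A_0 = 1, A_1 = 1, A_2 = 1, A_3 = 1. Minimum distance d = 1.

Enumerate all 2^2 = 4 messages m ∈ F_2^2.
For each, compute codeword c = mG in F_2^5, then tally its weight.
  m = 00 → c = 00000, weight = 0.
  m = 10 → c = 00100, weight = 1.
  m = 01 → c = 10010, weight = 2.
  m = 11 → c = 10110, weight = 3.
Tally weights:
  weight 0: 1 codewords.
  weight 1: 1 codewords.
  weight 2: 1 codewords.
  weight 3: 1 codewords.
Minimum distance d = smallest w > 0 with A_w > 0 = 1.
Sanity: Σ A_w = 4 = 2^2 = 4 ✓.


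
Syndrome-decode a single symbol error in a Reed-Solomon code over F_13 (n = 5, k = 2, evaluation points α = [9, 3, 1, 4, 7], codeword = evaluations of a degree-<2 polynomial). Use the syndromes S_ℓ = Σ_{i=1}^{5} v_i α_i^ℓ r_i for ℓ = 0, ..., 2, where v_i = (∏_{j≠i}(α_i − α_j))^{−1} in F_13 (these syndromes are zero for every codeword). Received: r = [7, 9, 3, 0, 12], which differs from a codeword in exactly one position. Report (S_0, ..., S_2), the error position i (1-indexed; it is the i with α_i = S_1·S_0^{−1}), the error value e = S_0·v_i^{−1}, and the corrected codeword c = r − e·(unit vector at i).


S = (1, 1, 1), error at position 3, error magnitude e = 2, c = [7, 9, 1, 0, 12].

Step 1: column multipliers v_i = (∏_{j≠i}(α_i − α_j))^{−1} mod 13.
  i = 1 (α = 9): (9−3)(9−1)(9−4)(9−7) = 6·8·5·2 = 480 ≡ 12, so v_1 = 12^{−1} = 12 (mod 13).
  i = 2 (α = 3): (3−9)(3−1)(3−4)(3−7) = (−6)·2·(−1)·(−4) = −48 ≡ 4, so v_2 = 4^{−1} = 10 (mod 13).
  i = 3 (α = 1): (1−9)(1−3)(1−4)(1−7) = (−8)·(−2)·(−3)·(−6) = 288 ≡ 2, so v_3 = 2^{−1} = 7 (mod 13).
  i = 4 (α = 4): (4−9)(4−3)(4−1)(4−7) = (−5)·1·3·(−3) = 45 ≡ 6, so v_4 = 6^{−1} = 11 (mod 13).
  i = 5 (α = 7): (7−9)(7−3)(7−1)(7−4) = (−2)·4·6·3 = −144 ≡ 12, so v_5 = 12^{−1} = 12 (mod 13).
  v = [12, 10, 7, 11, 12].
Step 2: syndromes of r = [7, 9, 3, 0, 12] (all sums mod 13).
  S_0 = Σ v_i r_i = 12·7 + 10·9 + 7·3 + 11·0 + 12·12 = 339 ≡ 1.
  S_1 = Σ v_i α_i r_i = 12·9·7 + 10·3·9 + 7·1·3 + 11·4·0 + 12·7·12 = 2055 ≡ 1.
  α_i^2 mod 13 = [3, 9, 1, 3, 10].
  S_2 = Σ v_i α_i^2 r_i = 12·3·7 + 10·9·9 + 7·1·3 + 11·3·0 + 12·10·12 = 2523 ≡ 1.
  S = (1, 1, 1) ≠ 0, so r is not a codeword (an error is present).
Step 3: locate the error. For a single error e at position i, S_ℓ = v_i·e·α_i^ℓ, so α_err = S_1/S_0.
  S_0^{−1} = 1^{−1} = 1 (mod 13), so α_err = 1·1 = 1 ≡ 1 = α_3. Error position i = 3.
  Consistency check: S_2/S_1 = 1·1 = 1 ≡ 1 = α_err ✓ (single-error assumption holds).
Step 4: error magnitude e = S_0/v_3 = S_0·∏_{j≠3}(α_3 − α_j) = 1·2 = 2 ≡ 2 (mod 13).
Step 5: correct position 3: c_3 = r_3 − e = 3 − 2 ≡ 1 (mod 13). Hence c = [7, 9, 1, 0, 12].
  Check: interpolating c through the α_i gives m(x) = 10 + 4·x (degree < 2) with m(α_i) = c_i for every i, so c is indeed a codeword.


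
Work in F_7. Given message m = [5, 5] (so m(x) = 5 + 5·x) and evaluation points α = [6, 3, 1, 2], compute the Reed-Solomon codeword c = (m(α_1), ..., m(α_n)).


c = [0, 6, 3, 1]

Message polynomial: m(x) = 5 + 5·x (mod 7).
For each evaluation point α_i, compute m(α_i) mod 7:
  α_1 = 6: Horner steps 5 → 0, so m(6) = 0.
  α_2 = 3: Horner steps 5 → 6, so m(3) = 6.
  α_3 = 1: Horner steps 5 → 3, so m(1) = 3.
  α_4 = 2: Horner steps 5 → 1, so m(2) = 1.
Codeword c = [0, 6, 3, 1] ∈ F_7^4.
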